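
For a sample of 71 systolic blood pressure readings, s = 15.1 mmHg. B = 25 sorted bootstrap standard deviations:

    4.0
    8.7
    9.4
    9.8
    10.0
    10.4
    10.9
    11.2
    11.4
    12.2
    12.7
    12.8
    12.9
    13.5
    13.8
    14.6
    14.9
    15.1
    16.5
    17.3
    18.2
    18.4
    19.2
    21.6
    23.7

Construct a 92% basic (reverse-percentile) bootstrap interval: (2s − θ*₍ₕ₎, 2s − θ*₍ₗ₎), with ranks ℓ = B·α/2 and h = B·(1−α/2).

(8.6, 26.2)

Percentile endpoints at ranks 1 and 24: θ*₍1₎ = 4.0, θ*₍24₎ = 21.6.
Basic interval reflects these around s:
  lower = 2 × 15.1 − 21.6 = 8.6
  upper = 2 × 15.1 − 4.0 = 26.2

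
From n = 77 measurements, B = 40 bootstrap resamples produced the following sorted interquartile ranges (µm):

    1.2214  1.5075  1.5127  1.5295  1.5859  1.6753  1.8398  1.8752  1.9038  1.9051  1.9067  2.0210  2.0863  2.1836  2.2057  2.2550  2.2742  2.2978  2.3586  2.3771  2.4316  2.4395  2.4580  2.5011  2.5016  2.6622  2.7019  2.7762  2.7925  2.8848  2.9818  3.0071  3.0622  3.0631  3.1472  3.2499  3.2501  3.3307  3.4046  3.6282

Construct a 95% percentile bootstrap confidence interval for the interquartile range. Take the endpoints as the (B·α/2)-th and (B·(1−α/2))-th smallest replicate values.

α = 0.05; lower rank = 40 × 0.025 = 1; upper rank = 40 × 0.975 = 39.
The 1st smallest replicate is 1.2214; the 39th is 3.4046.

(1.2214, 3.4046)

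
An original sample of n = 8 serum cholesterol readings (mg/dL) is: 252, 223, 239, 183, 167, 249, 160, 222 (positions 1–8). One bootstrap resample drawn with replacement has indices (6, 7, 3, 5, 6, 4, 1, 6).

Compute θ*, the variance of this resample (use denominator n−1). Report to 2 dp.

Resample values: 249, 160, 239, 167, 249, 183, 252, 249.
Mean = 218.5000; sum of squared deviations = 11668.0000
s² = 11668.0000 / 7 = 1666.8571

θ* = 1666.86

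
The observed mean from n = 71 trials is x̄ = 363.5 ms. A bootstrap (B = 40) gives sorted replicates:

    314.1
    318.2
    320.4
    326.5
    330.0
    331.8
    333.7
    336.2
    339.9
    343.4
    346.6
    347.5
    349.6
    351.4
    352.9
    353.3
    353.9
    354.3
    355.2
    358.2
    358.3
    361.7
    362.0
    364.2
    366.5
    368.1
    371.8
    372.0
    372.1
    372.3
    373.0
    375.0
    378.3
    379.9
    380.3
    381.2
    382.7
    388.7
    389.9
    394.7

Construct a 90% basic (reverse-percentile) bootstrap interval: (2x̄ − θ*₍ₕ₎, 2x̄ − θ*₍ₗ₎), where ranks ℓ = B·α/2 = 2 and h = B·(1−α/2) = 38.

(338.3, 408.8)

Percentile endpoints at ranks 2 and 38: θ*₍2₎ = 318.2, θ*₍38₎ = 388.7.
Basic interval reflects these around x̄:
  lower = 2 × 363.5 − 388.7 = 338.3
  upper = 2 × 363.5 − 318.2 = 408.8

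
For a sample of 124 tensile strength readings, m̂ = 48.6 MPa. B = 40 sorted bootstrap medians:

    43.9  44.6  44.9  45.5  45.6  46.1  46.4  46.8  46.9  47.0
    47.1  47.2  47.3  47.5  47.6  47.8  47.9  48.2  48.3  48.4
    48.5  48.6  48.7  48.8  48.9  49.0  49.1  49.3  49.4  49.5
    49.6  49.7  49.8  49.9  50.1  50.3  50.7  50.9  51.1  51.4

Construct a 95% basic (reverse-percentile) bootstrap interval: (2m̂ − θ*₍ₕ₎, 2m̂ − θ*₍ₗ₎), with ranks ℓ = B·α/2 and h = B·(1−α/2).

Percentile endpoints at ranks 1 and 39: θ*₍1₎ = 43.9, θ*₍39₎ = 51.1.
Basic interval reflects these around m̂:
  lower = 2 × 48.6 − 51.1 = 46.1
  upper = 2 × 48.6 − 43.9 = 53.3

(46.1, 53.3)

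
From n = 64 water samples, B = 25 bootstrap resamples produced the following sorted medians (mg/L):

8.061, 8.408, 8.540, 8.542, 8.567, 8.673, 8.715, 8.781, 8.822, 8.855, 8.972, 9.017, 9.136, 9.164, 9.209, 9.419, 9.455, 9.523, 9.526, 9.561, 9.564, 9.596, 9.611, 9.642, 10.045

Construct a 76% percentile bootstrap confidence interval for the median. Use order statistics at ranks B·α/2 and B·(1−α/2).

α = 0.24; lower rank = 25 × 0.120 = 3; upper rank = 25 × 0.880 = 22.
The 3rd smallest replicate is 8.540; the 22nd is 9.596.

(8.540, 9.596)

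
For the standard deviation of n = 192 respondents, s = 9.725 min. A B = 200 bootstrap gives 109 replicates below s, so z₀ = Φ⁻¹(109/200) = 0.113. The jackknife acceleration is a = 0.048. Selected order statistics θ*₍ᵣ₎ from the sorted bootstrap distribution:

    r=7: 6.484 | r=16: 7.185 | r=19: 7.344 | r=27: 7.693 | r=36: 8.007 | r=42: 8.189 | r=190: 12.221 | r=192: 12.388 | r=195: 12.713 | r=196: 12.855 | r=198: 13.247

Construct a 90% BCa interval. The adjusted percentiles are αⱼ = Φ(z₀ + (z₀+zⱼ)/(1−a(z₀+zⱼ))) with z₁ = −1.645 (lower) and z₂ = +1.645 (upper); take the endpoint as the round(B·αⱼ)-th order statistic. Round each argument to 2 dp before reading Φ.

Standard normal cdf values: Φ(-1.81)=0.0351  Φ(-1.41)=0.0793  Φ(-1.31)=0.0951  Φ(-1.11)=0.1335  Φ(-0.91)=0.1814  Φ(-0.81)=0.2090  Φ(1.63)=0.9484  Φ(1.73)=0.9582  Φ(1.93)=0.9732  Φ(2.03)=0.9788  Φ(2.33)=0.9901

(7.344, 12.855)

Lower: z₀ + z₁ = 0.113 + (-1.645) = -1.532; 1 − a(z₀+z₁) = 1 − (0.048)(-1.532) = 1.0735; argument = 0.113 + (-1.532)/1.0735 = -1.3141 → -1.31.
α₁ = Φ(-1.31) = 0.0951; rank = round(200 × 0.0951) = 19; θ*₍19₎ = 7.344.
Upper: z₀ + z₂ = 1.758; 1 − a(z₀+z₂) = 0.9156; argument = 2.0330 → 2.03; α₂ = 0.9788; rank = 196; θ*₍196₎ = 12.855.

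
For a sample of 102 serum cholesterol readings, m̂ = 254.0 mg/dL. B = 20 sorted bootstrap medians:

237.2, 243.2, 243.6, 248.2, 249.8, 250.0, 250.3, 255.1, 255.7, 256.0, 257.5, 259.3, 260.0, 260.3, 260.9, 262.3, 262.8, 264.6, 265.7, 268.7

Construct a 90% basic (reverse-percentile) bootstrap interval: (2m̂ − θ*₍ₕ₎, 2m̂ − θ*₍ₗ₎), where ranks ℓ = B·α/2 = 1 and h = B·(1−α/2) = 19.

(242.3, 270.8)

Percentile endpoints at ranks 1 and 19: θ*₍1₎ = 237.2, θ*₍19₎ = 265.7.
Basic interval reflects these around m̂:
  lower = 2 × 254.0 − 265.7 = 242.3
  upper = 2 × 254.0 − 237.2 = 270.8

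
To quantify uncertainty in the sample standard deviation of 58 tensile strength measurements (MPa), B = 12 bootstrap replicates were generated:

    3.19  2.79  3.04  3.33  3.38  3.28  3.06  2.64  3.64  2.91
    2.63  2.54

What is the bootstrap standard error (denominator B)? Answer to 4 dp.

SE* = 0.3288

Bootstrap SE is the standard deviation of the 12 replicate standard deviations.
Mean of replicates: (3.19 + 2.79 + 3.04 + 3.33 + 3.38 + 3.28 + 3.06 + 2.64 + 3.64 + 2.91 + 2.63 + 2.54) / 12 = 36.43000 / 12 = 3.03583
Sum of squared deviations: (+0.15417)² + (−0.24583)² + (+0.00417)² + (+0.29417)² + (+0.34417)² + (+0.24417)² + (+0.02417)² + (−0.39583)² + (+0.60417)² + (−0.12583)² + (−0.40583)² + (−0.49583)² = 1.29749
Variance = 1.29749 / 12 = 0.10812
SE* = √0.10812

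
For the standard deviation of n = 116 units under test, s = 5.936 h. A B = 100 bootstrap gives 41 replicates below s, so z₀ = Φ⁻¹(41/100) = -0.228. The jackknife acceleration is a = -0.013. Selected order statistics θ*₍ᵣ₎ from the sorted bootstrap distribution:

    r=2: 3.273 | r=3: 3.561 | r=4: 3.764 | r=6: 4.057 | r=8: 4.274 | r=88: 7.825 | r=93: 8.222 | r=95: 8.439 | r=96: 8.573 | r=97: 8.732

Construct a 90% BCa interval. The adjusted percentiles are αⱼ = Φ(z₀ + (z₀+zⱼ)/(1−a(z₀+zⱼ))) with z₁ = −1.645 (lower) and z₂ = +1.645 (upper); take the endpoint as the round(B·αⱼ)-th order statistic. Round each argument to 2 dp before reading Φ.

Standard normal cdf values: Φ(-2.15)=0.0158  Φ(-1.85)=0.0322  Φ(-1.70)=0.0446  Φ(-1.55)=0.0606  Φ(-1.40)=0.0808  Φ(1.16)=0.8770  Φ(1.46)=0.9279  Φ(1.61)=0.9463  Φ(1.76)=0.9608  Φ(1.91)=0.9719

Lower: z₀ + z₁ = -0.228 + (-1.645) = -1.873; 1 − a(z₀+z₁) = 1 − (-0.013)(-1.873) = 0.9757; argument = -0.228 + (-1.873)/0.9757 = -2.1477 → -2.15.
α₁ = Φ(-2.15) = 0.0158; rank = round(100 × 0.0158) = 2; θ*₍2₎ = 3.273.
Upper: z₀ + z₂ = 1.417; 1 − a(z₀+z₂) = 1.0184; argument = 1.1634 → 1.16; α₂ = 0.8770; rank = 88; θ*₍88₎ = 7.825.

(3.273, 7.825)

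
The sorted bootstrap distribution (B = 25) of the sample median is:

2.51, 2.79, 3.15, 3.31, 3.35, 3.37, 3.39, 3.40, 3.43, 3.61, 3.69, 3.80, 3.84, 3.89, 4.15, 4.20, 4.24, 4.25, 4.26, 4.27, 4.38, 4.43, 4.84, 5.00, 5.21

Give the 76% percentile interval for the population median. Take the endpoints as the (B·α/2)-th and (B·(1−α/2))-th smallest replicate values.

α = 0.24; lower rank = 25 × 0.120 = 3; upper rank = 25 × 0.880 = 22.
The 3rd smallest replicate is 3.15; the 22nd is 4.43.

(3.15, 4.43)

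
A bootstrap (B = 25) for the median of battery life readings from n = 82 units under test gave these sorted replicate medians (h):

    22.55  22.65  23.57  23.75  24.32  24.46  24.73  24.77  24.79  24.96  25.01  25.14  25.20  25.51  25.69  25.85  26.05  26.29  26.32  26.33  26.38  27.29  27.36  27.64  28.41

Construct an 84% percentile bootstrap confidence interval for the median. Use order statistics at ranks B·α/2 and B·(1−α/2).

α = 0.16; lower rank = 25 × 0.080 = 2; upper rank = 25 × 0.920 = 23.
The 2nd smallest replicate is 22.65; the 23rd is 27.36.

(22.65, 27.36)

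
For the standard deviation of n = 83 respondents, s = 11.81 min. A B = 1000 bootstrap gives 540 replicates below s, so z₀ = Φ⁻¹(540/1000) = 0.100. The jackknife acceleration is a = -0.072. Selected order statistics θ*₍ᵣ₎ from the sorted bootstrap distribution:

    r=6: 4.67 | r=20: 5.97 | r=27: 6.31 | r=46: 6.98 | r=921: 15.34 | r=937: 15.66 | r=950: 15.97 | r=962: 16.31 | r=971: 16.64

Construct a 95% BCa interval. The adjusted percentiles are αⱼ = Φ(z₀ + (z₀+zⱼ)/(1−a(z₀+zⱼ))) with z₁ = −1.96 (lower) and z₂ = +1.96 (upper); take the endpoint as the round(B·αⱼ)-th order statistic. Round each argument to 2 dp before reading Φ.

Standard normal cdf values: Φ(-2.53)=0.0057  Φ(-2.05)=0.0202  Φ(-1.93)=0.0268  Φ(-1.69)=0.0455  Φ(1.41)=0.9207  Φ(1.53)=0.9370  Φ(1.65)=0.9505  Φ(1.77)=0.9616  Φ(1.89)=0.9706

(5.97, 16.64)

Lower: z₀ + z₁ = 0.100 + (-1.960) = -1.860; 1 − a(z₀+z₁) = 1 − (-0.072)(-1.860) = 0.8661; argument = 0.100 + (-1.860)/0.8661 = -2.0476 → -2.05.
α₁ = Φ(-2.05) = 0.0202; rank = round(1000 × 0.0202) = 20; θ*₍20₎ = 5.97.
Upper: z₀ + z₂ = 2.060; 1 − a(z₀+z₂) = 1.1483; argument = 1.8939 → 1.89; α₂ = 0.9706; rank = 971; θ*₍971₎ = 16.64.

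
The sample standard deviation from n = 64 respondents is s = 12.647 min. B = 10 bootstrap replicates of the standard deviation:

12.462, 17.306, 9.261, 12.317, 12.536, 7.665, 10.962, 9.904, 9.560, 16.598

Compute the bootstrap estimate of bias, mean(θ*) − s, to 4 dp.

mean(θ*) = (12.462 + 17.306 + 9.261 + 12.317 + 12.536 + 7.665 + 10.962 + 9.904 + 9.560 + 16.598) / 10 = 11.85710
bias = 11.85710 − 12.647

bias = −0.7899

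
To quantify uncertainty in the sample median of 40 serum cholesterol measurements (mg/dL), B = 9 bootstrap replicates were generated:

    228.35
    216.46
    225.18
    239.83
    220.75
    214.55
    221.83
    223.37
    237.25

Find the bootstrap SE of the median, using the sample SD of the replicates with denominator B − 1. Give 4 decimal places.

SE* = 8.6126

Bootstrap SE is the standard deviation of the 9 replicate medians.
Mean of replicates: (228.35 + 216.46 + 225.18 + 239.83 + 220.75 + 214.55 + 221.83 + 223.37 + 237.25) / 9 = 2027.57000 / 9 = 225.28556
Sum of squared deviations: (+3.06444)² + (−8.82556)² + (−0.10556)² + (+14.54444)² + (−4.53556)² + (−10.73556)² + (−3.45556)² + (−1.91556)² + (+11.96444)² = 593.41482
Variance = 593.41482 / 8 = 74.17685
SE* = √74.17685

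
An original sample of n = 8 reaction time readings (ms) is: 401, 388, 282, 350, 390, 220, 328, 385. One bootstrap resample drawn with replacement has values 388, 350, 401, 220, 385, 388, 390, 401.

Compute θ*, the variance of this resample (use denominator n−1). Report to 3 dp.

θ* = 3703.411

Mean = 365.3750; sum of squared deviations = 25923.8750
s² = 25923.8750 / 7 = 3703.4107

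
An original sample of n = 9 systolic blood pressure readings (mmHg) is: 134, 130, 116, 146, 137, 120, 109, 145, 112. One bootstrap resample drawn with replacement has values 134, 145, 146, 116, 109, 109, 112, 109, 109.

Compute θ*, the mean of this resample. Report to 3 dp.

Mean = (134 + 145 + 146 + 116 + 109 + 109 + 112 + 109 + 109) / 9 = 1089.0 / 9 = 121.000

θ* = 121.000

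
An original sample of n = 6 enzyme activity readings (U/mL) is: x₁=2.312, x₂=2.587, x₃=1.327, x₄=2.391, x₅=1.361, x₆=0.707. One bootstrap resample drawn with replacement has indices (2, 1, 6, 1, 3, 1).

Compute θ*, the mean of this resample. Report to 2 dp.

Resample values: 2.587, 2.312, 0.707, 2.312, 1.327, 2.312.
Mean = (2.587 + 2.312 + 0.707 + 2.312 + 1.327 + 2.312) / 6 = 11.5570 / 6 = 1.93

θ* = 1.93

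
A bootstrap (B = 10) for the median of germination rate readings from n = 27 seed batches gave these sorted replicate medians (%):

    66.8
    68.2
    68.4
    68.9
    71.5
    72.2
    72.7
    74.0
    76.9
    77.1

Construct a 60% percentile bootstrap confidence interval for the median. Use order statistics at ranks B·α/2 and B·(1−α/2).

α = 0.40; lower rank = 10 × 0.200 = 2; upper rank = 10 × 0.800 = 8.
The 2nd smallest replicate is 68.2; the 8th is 74.0.

(68.2, 74.0)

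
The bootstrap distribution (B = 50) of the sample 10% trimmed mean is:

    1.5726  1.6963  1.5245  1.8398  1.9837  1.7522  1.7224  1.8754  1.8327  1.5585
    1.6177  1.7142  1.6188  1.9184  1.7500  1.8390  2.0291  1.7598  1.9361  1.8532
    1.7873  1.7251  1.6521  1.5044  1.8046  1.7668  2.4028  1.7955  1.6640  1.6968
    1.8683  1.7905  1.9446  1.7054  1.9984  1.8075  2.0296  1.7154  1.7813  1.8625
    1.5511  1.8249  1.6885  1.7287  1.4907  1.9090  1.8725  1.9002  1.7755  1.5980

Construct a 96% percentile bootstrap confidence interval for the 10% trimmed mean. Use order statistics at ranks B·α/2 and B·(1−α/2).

(1.4907, 2.0296)

Sorted replicates: 1.4907, 1.5044, 1.5245, 1.5511, 1.5585, 1.5726, 1.5980, 1.6177, 1.6188, 1.6521, 1.6640, 1.6885, 1.6963, 1.6968, 1.7054, 1.7142, 1.7154, 1.7224, 1.7251, 1.7287, 1.7500, 1.7522, 1.7598, 1.7668, 1.7755, 1.7813, 1.7873, 1.7905, 1.7955, 1.8046, 1.8075, 1.8249, 1.8327, 1.8390, 1.8398, 1.8532, 1.8625, 1.8683, 1.8725, 1.8754, 1.9002, 1.9090, 1.9184, 1.9361, 1.9446, 1.9837, 1.9984, 2.0291, 2.0296, 2.4028
α = 0.04; lower rank = 50 × 0.020 = 1; upper rank = 50 × 0.980 = 49.
The 1st smallest replicate is 1.4907; the 49th is 2.0296.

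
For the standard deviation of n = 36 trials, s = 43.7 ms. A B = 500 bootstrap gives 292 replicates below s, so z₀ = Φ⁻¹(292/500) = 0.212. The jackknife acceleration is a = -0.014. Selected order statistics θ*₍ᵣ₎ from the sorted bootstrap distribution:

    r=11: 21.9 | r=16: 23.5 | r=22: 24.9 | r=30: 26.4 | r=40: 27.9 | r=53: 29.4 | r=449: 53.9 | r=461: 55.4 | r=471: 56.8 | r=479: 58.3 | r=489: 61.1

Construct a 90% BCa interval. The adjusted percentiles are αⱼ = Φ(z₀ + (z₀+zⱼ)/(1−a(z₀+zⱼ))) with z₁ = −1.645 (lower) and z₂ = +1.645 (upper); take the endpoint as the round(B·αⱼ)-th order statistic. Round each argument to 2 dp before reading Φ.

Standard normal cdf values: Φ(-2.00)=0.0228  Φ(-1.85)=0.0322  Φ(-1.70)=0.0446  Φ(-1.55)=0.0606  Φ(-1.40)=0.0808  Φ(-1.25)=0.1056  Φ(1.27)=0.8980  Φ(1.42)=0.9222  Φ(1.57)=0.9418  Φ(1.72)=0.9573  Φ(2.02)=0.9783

(29.4, 61.1)

Lower: z₀ + z₁ = 0.212 + (-1.645) = -1.433; 1 − a(z₀+z₁) = 1 − (-0.014)(-1.433) = 0.9799; argument = 0.212 + (-1.433)/0.9799 = -1.2503 → -1.25.
α₁ = Φ(-1.25) = 0.1056; rank = round(500 × 0.1056) = 53; θ*₍53₎ = 29.4.
Upper: z₀ + z₂ = 1.857; 1 − a(z₀+z₂) = 1.0260; argument = 2.0219 → 2.02; α₂ = 0.9783; rank = 489; θ*₍489₎ = 61.1.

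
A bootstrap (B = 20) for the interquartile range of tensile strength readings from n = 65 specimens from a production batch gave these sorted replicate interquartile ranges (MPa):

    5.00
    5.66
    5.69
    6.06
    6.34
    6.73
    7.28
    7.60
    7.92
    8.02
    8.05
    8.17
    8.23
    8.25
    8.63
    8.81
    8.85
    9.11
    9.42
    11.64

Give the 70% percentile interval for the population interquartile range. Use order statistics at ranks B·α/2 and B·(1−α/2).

(5.69, 8.85)

α = 0.30; lower rank = 20 × 0.150 = 3; upper rank = 20 × 0.850 = 17.
The 3rd smallest replicate is 5.69; the 17th is 8.85.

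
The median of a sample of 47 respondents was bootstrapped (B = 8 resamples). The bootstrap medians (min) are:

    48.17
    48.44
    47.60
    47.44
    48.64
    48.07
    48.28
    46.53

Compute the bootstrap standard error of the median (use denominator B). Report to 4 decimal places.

SE* = 0.6387

Bootstrap SE is the standard deviation of the 8 replicate medians.
Mean of replicates: (48.17 + 48.44 + 47.60 + 47.44 + 48.64 + 48.07 + 48.28 + 46.53) / 8 = 383.17000 / 8 = 47.89625
Sum of squared deviations: (+0.27375)² + (+0.54375)² + (−0.29625)² + (−0.45625)² + (+0.74375)² + (+0.17375)² + (+0.38375)² + (−1.36625)² = 3.26379
Variance = 3.26379 / 8 = 0.40797
SE* = √0.40797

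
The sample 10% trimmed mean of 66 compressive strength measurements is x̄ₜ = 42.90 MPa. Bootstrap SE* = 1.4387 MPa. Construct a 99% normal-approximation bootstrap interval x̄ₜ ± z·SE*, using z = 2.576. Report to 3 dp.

Margin = 2.576 × 1.4387 = 3.7061
Interval: 42.90 ± 3.7061

(39.194, 46.606)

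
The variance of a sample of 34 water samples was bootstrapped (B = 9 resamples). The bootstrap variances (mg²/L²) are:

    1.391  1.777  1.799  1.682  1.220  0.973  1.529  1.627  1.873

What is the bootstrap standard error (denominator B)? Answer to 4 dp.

Bootstrap SE is the standard deviation of the 9 replicate variances.
Mean of replicates: (1.391 + 1.777 + 1.799 + 1.682 + 1.220 + 0.973 + 1.529 + 1.627 + 1.873) / 9 = 13.87100 / 9 = 1.54122
Sum of squared deviations: (−0.15022)² + (+0.23578)² + (+0.25778)² + (+0.14078)² + (−0.32122)² + (−0.56822)² + (−0.01222)² + (+0.08578)² + (+0.33178)² = 0.70807
Variance = 0.70807 / 9 = 0.07867
SE* = √0.07867

SE* = 0.2805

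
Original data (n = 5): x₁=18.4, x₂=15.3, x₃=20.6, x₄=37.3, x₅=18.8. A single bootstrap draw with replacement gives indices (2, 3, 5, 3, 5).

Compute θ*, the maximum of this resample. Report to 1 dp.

θ* = 20.6

Resample values: 15.3, 20.6, 18.8, 20.6, 18.8.
Maximum = 20.6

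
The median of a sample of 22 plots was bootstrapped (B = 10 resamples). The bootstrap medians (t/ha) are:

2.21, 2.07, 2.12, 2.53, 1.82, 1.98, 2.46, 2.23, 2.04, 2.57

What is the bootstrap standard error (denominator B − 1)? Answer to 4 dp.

SE* = 0.2486

Bootstrap SE is the standard deviation of the 10 replicate medians.
Mean of replicates: (2.21 + 2.07 + 2.12 + 2.53 + 1.82 + 1.98 + 2.46 + 2.23 + 2.04 + 2.57) / 10 = 22.03000 / 10 = 2.20300
Sum of squared deviations: (+0.00700)² + (−0.13300)² + (−0.08300)² + (+0.32700)² + (−0.38300)² + (−0.22300)² + (+0.25700)² + (+0.02700)² + (−0.16300)² + (+0.36700)² = 0.55601
Variance = 0.55601 / 9 = 0.06178
SE* = √0.06178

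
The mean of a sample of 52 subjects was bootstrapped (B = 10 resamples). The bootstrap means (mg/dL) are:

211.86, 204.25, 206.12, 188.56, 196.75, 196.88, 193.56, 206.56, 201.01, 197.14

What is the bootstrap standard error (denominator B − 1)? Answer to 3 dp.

SE* = 6.995

Bootstrap SE is the standard deviation of the 10 replicate means.
Mean of replicates: (211.86 + 204.25 + 206.12 + 188.56 + 196.75 + 196.88 + 193.56 + 206.56 + 201.01 + 197.14) / 10 = 2002.6900 / 10 = 200.2690
Sum of squared deviations: (+11.5910)² + (+3.9810)² + (+5.8510)² + (−11.7090)² + (−3.5190)² + (−3.3890)² + (−6.7090)² + (+6.2910)² + (+0.7410)² + (−3.1290)² = 440.3303
Variance = 440.3303 / 9 = 48.9256
SE* = √48.9256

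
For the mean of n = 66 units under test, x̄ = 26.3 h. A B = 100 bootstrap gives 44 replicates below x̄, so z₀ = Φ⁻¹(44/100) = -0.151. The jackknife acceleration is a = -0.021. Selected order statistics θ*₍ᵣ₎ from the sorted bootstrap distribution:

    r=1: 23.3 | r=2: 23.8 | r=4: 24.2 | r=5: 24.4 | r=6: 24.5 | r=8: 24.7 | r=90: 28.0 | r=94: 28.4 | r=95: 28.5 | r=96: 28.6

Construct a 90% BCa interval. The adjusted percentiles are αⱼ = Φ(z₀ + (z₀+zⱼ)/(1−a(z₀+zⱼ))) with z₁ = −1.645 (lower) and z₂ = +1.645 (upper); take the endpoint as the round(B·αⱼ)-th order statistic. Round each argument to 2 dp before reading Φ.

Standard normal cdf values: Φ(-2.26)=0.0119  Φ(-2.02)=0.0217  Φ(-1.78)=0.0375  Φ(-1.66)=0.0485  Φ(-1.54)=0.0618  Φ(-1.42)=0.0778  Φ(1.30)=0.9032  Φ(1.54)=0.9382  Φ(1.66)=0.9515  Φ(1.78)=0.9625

Lower: z₀ + z₁ = -0.151 + (-1.645) = -1.796; 1 − a(z₀+z₁) = 1 − (-0.021)(-1.796) = 0.9623; argument = -0.151 + (-1.796)/0.9623 = -2.0174 → -2.02.
α₁ = Φ(-2.02) = 0.0217; rank = round(100 × 0.0217) = 2; θ*₍2₎ = 23.8.
Upper: z₀ + z₂ = 1.494; 1 − a(z₀+z₂) = 1.0314; argument = 1.2976 → 1.30; α₂ = 0.9032; rank = 90; θ*₍90₎ = 28.0.

(23.8, 28.0)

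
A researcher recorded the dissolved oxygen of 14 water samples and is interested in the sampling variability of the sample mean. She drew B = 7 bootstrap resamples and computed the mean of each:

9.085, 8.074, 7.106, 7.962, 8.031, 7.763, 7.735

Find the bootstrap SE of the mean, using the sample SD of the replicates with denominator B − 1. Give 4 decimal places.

Bootstrap SE is the standard deviation of the 7 replicate means.
Mean of replicates: (9.085 + 8.074 + 7.106 + 7.962 + 8.031 + 7.763 + 7.735) / 7 = 55.75600 / 7 = 7.96514
Sum of squared deviations: (+1.11986)² + (+0.10886)² + (−0.85914)² + (−0.00314)² + (+0.06586)² + (−0.20214)² + (−0.23014)² = 2.10223
Variance = 2.10223 / 6 = 0.35037
SE* = √0.35037

SE* = 0.5919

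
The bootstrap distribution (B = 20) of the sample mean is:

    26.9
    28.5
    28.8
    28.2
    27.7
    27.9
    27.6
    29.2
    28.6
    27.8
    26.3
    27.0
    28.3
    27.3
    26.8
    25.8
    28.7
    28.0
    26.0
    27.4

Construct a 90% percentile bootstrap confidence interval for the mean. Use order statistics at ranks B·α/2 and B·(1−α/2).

Sorted replicates: 25.8, 26.0, 26.3, 26.8, 26.9, 27.0, 27.3, 27.4, 27.6, 27.7, 27.8, 27.9, 28.0, 28.2, 28.3, 28.5, 28.6, 28.7, 28.8, 29.2
α = 0.10; lower rank = 20 × 0.050 = 1; upper rank = 20 × 0.950 = 19.
The 1st smallest replicate is 25.8; the 19th is 28.8.

(25.8, 28.8)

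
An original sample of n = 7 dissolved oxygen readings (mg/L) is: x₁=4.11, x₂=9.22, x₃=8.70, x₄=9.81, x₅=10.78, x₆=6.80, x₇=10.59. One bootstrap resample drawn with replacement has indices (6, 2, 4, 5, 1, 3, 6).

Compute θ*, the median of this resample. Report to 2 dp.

Resample values: 6.80, 9.22, 9.81, 10.78, 4.11, 8.70, 6.80.
Sorted: 4.11, 6.80, 6.80, 8.70, 9.22, 9.81, 10.78
Median = middle value = 8.70

θ* = 8.70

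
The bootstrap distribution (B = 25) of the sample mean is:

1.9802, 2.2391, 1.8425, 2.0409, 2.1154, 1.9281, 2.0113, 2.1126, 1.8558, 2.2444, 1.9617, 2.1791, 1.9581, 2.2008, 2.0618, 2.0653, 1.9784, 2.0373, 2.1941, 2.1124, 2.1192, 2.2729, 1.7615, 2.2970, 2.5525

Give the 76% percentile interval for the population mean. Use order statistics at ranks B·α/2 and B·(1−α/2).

Sorted replicates: 1.7615, 1.8425, 1.8558, 1.9281, 1.9581, 1.9617, 1.9784, 1.9802, 2.0113, 2.0373, 2.0409, 2.0618, 2.0653, 2.1124, 2.1126, 2.1154, 2.1192, 2.1791, 2.1941, 2.2008, 2.2391, 2.2444, 2.2729, 2.2970, 2.5525
α = 0.24; lower rank = 25 × 0.120 = 3; upper rank = 25 × 0.880 = 22.
The 3rd smallest replicate is 1.8558; the 22nd is 2.2444.

(1.8558, 2.2444)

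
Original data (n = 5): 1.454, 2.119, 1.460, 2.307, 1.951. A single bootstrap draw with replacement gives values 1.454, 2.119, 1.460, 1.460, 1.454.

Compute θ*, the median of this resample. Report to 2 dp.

θ* = 1.46

Sorted: 1.454, 1.454, 1.460, 1.460, 2.119
Median = middle value = 1.46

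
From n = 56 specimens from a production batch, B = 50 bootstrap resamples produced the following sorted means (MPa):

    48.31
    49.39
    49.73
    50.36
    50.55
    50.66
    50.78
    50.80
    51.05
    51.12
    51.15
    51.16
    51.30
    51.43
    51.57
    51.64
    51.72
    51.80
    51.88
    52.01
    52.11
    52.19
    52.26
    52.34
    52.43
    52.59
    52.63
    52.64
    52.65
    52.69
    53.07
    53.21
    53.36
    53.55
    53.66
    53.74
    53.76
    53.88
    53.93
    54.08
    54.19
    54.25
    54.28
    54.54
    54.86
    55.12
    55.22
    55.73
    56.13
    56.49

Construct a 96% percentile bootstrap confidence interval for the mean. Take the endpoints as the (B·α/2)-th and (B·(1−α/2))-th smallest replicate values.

(48.31, 56.13)

α = 0.04; lower rank = 50 × 0.020 = 1; upper rank = 50 × 0.980 = 49.
The 1st smallest replicate is 48.31; the 49th is 56.13.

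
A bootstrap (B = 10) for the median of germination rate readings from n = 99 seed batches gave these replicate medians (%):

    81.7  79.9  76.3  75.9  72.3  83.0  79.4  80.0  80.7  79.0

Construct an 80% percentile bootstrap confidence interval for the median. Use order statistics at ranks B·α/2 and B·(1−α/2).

Sorted replicates: 72.3, 75.9, 76.3, 79.0, 79.4, 79.9, 80.0, 80.7, 81.7, 83.0
α = 0.20; lower rank = 10 × 0.100 = 1; upper rank = 10 × 0.900 = 9.
The 1st smallest replicate is 72.3; the 9th is 81.7.

(72.3, 81.7)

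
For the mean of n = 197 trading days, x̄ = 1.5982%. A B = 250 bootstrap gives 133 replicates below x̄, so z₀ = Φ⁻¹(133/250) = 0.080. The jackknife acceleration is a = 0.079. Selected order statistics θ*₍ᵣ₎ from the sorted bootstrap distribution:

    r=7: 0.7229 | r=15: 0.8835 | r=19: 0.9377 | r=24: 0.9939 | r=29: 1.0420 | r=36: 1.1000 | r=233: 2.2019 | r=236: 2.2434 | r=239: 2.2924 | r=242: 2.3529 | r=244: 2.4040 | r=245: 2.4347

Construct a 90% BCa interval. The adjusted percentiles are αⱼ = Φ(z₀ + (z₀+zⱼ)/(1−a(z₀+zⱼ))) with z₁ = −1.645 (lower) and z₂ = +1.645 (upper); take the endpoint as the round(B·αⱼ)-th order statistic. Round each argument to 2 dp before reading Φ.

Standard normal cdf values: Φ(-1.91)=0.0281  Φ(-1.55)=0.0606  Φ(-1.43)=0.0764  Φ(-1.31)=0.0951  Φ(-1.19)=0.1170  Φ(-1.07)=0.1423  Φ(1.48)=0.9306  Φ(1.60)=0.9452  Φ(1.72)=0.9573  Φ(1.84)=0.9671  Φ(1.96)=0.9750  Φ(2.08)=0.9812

Lower: z₀ + z₁ = 0.080 + (-1.645) = -1.565; 1 − a(z₀+z₁) = 1 − (0.079)(-1.565) = 1.1236; argument = 0.080 + (-1.565)/1.1236 = -1.3128 → -1.31.
α₁ = Φ(-1.31) = 0.0951; rank = round(250 × 0.0951) = 24; θ*₍24₎ = 0.9939.
Upper: z₀ + z₂ = 1.725; 1 − a(z₀+z₂) = 0.8637; argument = 2.0772 → 2.08; α₂ = 0.9812; rank = 245; θ*₍245₎ = 2.4347.

(0.9939, 2.4347)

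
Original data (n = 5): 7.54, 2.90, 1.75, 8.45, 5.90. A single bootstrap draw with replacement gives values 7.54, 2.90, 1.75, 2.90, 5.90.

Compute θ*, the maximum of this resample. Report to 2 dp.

θ* = 7.54

Maximum = 7.54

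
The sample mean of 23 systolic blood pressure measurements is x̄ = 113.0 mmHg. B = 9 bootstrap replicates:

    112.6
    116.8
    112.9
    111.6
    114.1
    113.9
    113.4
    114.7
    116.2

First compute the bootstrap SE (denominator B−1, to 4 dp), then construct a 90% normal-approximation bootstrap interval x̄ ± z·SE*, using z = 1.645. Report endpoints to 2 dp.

Mean of replicates = 114.0222; sum of squared deviations = 22.4756; SE* = √(22.4756/8) = 1.6761
Margin = 1.645 × 1.6761 = 2.757
Interval: 113.0 ± 2.757

(110.24, 115.76)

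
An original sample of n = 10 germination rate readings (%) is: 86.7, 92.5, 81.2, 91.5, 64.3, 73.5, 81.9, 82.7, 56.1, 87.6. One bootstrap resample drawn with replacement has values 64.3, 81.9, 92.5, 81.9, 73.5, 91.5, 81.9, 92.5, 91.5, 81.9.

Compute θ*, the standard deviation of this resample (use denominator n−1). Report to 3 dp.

θ* = 9.241

Mean = 83.3400; sum of squared deviations = 768.6240
s² = 768.6240 / 9 = 85.4027
s = √85.4027 = 9.241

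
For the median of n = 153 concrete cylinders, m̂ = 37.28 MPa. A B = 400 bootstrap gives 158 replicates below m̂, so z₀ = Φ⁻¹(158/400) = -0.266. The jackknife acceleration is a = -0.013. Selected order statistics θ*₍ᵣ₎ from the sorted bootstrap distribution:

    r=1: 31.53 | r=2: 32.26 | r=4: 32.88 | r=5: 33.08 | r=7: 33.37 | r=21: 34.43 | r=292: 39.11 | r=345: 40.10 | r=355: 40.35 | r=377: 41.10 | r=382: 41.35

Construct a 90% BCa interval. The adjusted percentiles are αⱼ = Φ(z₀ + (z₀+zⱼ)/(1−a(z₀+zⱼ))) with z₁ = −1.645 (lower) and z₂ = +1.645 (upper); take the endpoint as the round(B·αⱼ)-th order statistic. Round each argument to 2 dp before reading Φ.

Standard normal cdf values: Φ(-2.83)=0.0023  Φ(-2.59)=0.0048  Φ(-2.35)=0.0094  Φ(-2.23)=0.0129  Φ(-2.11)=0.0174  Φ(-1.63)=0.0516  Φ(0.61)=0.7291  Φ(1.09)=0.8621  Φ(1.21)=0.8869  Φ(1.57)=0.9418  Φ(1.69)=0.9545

(33.08, 40.10)

Lower: z₀ + z₁ = -0.266 + (-1.645) = -1.911; 1 − a(z₀+z₁) = 1 − (-0.013)(-1.911) = 0.9752; argument = -0.266 + (-1.911)/0.9752 = -2.2257 → -2.23.
α₁ = Φ(-2.23) = 0.0129; rank = round(400 × 0.0129) = 5; θ*₍5₎ = 33.08.
Upper: z₀ + z₂ = 1.379; 1 − a(z₀+z₂) = 1.0179; argument = 1.0887 → 1.09; α₂ = 0.8621; rank = 345; θ*₍345₎ = 40.10.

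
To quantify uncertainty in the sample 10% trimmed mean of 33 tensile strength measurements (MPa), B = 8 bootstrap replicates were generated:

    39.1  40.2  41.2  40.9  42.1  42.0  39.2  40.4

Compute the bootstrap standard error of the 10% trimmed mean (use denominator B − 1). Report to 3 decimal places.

SE* = 1.138

Bootstrap SE is the standard deviation of the 8 replicate 10% trimmed means.
Mean of replicates: (39.1 + 40.2 + 41.2 + 40.9 + 42.1 + 42.0 + 39.2 + 40.4) / 8 = 325.1000 / 8 = 40.6375
Sum of squared deviations: (−1.5375)² + (−0.4375)² + (+0.5625)² + (+0.2625)² + (+1.4625)² + (+1.3625)² + (−1.4375)² + (−0.2375)² = 9.0587
Variance = 9.0587 / 7 = 1.2941
SE* = √1.2941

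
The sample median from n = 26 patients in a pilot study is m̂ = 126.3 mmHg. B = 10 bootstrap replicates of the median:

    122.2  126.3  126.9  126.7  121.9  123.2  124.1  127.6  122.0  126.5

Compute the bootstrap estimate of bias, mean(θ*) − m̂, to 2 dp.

bias = −1.56

mean(θ*) = (122.2 + 126.3 + 126.9 + 126.7 + 121.9 + 123.2 + 124.1 + 127.6 + 122.0 + 126.5) / 10 = 124.740
bias = 124.740 − 126.3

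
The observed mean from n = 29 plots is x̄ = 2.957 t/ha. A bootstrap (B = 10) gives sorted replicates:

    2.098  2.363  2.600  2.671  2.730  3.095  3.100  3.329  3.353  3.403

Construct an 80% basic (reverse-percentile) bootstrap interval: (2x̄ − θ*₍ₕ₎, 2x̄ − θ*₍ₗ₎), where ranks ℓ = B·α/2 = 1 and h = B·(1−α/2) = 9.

Percentile endpoints at ranks 1 and 9: θ*₍1₎ = 2.098, θ*₍9₎ = 3.353.
Basic interval reflects these around x̄:
  lower = 2 × 2.957 − 3.353 = 2.561
  upper = 2 × 2.957 − 2.098 = 3.816

(2.561, 3.816)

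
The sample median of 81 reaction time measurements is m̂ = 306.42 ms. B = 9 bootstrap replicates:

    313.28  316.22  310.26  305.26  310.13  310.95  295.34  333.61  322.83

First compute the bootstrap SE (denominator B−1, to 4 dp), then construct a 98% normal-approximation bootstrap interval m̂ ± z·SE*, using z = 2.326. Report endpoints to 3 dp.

(281.429, 331.411)

Mean of replicates = 313.0978; sum of squared deviations = 923.4920; SE* = √(923.4920/8) = 10.7441
Margin = 2.326 × 10.7441 = 24.9908
Interval: 306.42 ± 24.9908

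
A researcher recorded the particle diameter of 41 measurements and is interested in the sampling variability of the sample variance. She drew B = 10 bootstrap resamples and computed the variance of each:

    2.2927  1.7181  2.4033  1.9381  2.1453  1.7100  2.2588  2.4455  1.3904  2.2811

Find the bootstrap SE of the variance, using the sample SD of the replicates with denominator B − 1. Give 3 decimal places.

Bootstrap SE is the standard deviation of the 10 replicate variances.
Mean of replicates: (2.2927 + 1.7181 + 2.4033 + 1.9381 + 2.1453 + 1.7100 + 2.2588 + 2.4455 + 1.3904 + 2.2811) / 10 = 20.58330 / 10 = 2.05833
Sum of squared deviations: (+0.23437)² + (−0.34023)² + (+0.34497)² + (−0.12023)² + (+0.08697)² + (−0.34833)² + (+0.20047)² + (+0.38717)² + (−0.66793)² + (+0.22277)² = 1.11889
Variance = 1.11889 / 9 = 0.12432
SE* = √0.12432

SE* = 0.353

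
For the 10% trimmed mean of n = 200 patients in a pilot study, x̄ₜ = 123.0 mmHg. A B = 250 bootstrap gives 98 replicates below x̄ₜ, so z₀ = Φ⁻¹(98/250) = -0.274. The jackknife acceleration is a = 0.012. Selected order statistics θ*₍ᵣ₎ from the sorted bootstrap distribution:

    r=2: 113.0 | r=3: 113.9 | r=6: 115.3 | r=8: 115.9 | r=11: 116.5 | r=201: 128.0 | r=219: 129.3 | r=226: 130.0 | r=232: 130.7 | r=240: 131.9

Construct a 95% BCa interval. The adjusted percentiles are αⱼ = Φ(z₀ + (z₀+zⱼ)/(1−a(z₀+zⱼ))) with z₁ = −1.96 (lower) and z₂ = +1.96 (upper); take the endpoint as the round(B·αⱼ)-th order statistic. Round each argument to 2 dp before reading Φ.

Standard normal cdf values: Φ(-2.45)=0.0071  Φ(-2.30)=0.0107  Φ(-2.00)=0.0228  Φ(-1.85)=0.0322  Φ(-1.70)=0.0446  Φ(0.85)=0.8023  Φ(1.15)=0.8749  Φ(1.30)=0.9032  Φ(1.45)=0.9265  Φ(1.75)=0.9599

(113.0, 130.7)

Lower: z₀ + z₁ = -0.274 + (-1.960) = -2.234; 1 − a(z₀+z₁) = 1 − (0.012)(-2.234) = 1.0268; argument = -0.274 + (-2.234)/1.0268 = -2.4497 → -2.45.
α₁ = Φ(-2.45) = 0.0071; rank = round(250 × 0.0071) = 2; θ*₍2₎ = 113.0.
Upper: z₀ + z₂ = 1.686; 1 − a(z₀+z₂) = 0.9798; argument = 1.4468 → 1.45; α₂ = 0.9265; rank = 232; θ*₍232₎ = 130.7.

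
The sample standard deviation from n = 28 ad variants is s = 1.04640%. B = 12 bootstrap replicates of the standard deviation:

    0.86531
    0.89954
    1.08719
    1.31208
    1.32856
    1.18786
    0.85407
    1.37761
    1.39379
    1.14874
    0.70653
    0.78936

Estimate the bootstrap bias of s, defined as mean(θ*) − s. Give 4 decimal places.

mean(θ*) = (0.86531 + 0.89954 + 1.08719 + 1.31208 + 1.32856 + 1.18786 + 0.85407 + 1.37761 + 1.39379 + 1.14874 + 0.70653 + 0.78936) / 12 = 1.07922
bias = 1.07922 − 1.04640

bias = +0.0328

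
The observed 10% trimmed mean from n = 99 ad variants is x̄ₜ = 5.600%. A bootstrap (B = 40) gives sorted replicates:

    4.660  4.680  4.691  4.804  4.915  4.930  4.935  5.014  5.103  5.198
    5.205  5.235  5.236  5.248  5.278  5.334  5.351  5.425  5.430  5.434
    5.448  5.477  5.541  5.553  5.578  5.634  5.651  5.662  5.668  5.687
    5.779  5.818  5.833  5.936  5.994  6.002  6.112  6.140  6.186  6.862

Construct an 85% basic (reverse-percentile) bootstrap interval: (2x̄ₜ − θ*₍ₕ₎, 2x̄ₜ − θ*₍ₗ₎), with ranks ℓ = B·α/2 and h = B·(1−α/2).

Percentile endpoints at ranks 3 and 37: θ*₍3₎ = 4.691, θ*₍37₎ = 6.112.
Basic interval reflects these around x̄ₜ:
  lower = 2 × 5.600 − 6.112 = 5.088
  upper = 2 × 5.600 − 4.691 = 6.509

(5.088, 6.509)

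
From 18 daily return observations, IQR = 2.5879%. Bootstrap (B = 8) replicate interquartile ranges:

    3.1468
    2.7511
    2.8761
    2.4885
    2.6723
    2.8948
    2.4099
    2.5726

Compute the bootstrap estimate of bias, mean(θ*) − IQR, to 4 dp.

bias = +0.1386

mean(θ*) = (3.1468 + 2.7511 + 2.8761 + 2.4885 + 2.6723 + 2.8948 + 2.4099 + 2.5726) / 8 = 2.72651
bias = 2.72651 − 2.5879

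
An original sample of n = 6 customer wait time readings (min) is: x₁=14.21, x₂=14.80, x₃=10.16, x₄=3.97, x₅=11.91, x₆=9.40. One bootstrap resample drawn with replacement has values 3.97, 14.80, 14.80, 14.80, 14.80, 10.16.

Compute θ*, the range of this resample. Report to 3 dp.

Range = 14.80 − 3.97 = 10.830

θ* = 10.830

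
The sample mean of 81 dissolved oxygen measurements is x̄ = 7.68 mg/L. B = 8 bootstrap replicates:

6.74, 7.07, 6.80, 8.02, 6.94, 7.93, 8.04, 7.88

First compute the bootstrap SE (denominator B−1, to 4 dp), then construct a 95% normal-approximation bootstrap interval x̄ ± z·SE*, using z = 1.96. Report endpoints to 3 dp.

Mean of replicates = 7.4275; sum of squared deviations = 2.4153; SE* = √(2.4153/7) = 0.5874
Margin = 1.96 × 0.5874 = 1.1513
Interval: 7.68 ± 1.1513

(6.529, 8.831)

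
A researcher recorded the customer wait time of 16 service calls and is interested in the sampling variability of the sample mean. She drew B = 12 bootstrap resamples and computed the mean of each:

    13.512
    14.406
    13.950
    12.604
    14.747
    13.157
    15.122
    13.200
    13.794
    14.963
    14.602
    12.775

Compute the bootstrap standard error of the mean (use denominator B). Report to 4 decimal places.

SE* = 0.8287

Bootstrap SE is the standard deviation of the 12 replicate means.
Mean of replicates: (13.512 + 14.406 + 13.950 + 12.604 + 14.747 + 13.157 + 15.122 + 13.200 + 13.794 + 14.963 + 14.602 + 12.775) / 12 = 166.83200 / 12 = 13.90267
Sum of squared deviations: (−0.39067)² + (+0.50333)² + (+0.04733)² + (−1.29867)² + (+0.84433)² + (−0.74567)² + (+1.21933)² + (−0.70267)² + (−0.10867)² + (+1.06033)² + (+0.69933)² + (−1.12767)² = 8.24099
Variance = 8.24099 / 12 = 0.68675
SE* = √0.68675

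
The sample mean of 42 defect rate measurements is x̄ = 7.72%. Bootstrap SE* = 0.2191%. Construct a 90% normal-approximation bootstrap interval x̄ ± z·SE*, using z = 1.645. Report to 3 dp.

Margin = 1.645 × 0.2191 = 0.3604
Interval: 7.72 ± 0.3604

(7.360, 8.080)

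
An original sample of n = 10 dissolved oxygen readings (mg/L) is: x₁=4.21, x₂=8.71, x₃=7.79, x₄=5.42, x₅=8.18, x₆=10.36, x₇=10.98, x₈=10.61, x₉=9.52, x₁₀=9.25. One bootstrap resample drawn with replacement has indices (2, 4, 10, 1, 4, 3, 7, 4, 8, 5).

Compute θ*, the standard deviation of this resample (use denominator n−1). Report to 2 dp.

θ* = 2.37

Resample values: 8.71, 5.42, 9.25, 4.21, 5.42, 7.79, 10.98, 5.42, 10.61, 8.18.
Mean = 7.5990; sum of squared deviations = 50.5609
s² = 50.5609 / 9 = 5.6179
s = √5.6179 = 2.37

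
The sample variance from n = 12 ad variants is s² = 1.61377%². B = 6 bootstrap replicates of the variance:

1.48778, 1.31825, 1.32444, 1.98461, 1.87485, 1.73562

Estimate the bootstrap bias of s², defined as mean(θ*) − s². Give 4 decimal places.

mean(θ*) = (1.48778 + 1.31825 + 1.32444 + 1.98461 + 1.87485 + 1.73562) / 6 = 1.620925
bias = 1.620925 − 1.61377

bias = +0.0072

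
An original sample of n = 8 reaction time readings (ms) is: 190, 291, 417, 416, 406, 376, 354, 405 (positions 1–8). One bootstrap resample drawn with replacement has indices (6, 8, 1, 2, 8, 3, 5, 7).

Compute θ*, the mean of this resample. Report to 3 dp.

Resample values: 376, 405, 190, 291, 405, 417, 406, 354.
Mean = (376 + 405 + 190 + 291 + 405 + 417 + 406 + 354) / 8 = 2844.0 / 8 = 355.500

θ* = 355.500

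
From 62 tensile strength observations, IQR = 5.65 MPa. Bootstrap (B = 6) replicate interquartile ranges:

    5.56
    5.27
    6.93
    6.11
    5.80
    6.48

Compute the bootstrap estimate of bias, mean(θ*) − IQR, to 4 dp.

mean(θ*) = (5.56 + 5.27 + 6.93 + 6.11 + 5.80 + 6.48) / 6 = 6.02500
bias = 6.02500 − 5.65

bias = +0.3750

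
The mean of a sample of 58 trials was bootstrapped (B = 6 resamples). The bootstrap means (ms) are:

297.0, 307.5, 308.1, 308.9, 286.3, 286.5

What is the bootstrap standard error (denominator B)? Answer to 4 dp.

SE* = 9.7860

Bootstrap SE is the standard deviation of the 6 replicate means.
Mean of replicates: (297.0 + 307.5 + 308.1 + 308.9 + 286.3 + 286.5) / 6 = 1794.30000 / 6 = 299.05000
Sum of squared deviations: (−2.05000)² + (+8.45000)² + (+9.05000)² + (+9.85000)² + (−12.75000)² + (−12.55000)² = 574.59500
Variance = 574.59500 / 6 = 95.76583
SE* = √95.76583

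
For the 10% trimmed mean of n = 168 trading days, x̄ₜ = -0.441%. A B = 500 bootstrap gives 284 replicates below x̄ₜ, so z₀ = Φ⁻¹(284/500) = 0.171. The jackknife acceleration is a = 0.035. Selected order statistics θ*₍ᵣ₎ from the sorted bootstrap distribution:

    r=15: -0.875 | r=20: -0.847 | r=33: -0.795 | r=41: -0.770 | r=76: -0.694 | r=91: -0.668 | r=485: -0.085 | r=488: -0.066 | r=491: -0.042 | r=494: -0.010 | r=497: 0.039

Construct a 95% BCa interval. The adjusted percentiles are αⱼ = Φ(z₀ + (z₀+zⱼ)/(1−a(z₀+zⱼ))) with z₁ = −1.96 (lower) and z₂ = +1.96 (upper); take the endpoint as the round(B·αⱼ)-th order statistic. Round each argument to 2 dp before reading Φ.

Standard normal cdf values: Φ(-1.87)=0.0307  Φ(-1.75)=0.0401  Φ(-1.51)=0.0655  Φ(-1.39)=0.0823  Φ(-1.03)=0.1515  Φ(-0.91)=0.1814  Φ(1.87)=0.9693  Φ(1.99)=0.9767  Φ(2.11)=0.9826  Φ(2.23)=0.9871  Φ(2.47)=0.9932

(-0.795, 0.039)

Lower: z₀ + z₁ = 0.171 + (-1.960) = -1.789; 1 − a(z₀+z₁) = 1 − (0.035)(-1.789) = 1.0626; argument = 0.171 + (-1.789)/1.0626 = -1.5126 → -1.51.
α₁ = Φ(-1.51) = 0.0655; rank = round(500 × 0.0655) = 33; θ*₍33₎ = -0.795.
Upper: z₀ + z₂ = 2.131; 1 − a(z₀+z₂) = 0.9254; argument = 2.4738 → 2.47; α₂ = 0.9932; rank = 497; θ*₍497₎ = 0.039.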